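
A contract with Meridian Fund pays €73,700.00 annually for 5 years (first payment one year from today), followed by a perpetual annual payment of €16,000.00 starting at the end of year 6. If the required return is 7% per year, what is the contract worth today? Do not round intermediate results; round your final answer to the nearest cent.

€465152.82

PV of 5-year annuity: €73,700.00 × [1 − (1+0.07)^−5] / 0.07 = 302184.55103
Perpetuity value at year 5: €16,000.00 / 0.07 = 228571.42857
PV of perpetuity: 228571.42857 / (1+0.07)^5 = 162968.26960
Total PV = 302184.55103 + 162968.26960 = 465152.82063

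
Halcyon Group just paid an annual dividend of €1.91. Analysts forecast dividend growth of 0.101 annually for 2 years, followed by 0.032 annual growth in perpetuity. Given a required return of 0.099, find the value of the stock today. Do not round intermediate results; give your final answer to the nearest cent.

€33.36

D_1 = 2.10291
D_2 = 2.31530
Terminal value at year 2: TV = D_2×(1+g_2)/(r−g_2) = 2.38939/0.067 = 35.66259
P_0 = D_1/(1+r)^1 + D_2/(1+r)^2 + TV/(1+r)^2
    = 1.91348 + 1.91696 + 29.52688 = 33.35731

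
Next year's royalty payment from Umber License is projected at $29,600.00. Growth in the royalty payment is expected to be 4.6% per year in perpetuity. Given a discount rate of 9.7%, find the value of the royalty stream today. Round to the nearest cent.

$580392.16

Growing perpetuity: P = D₁ / (r − g) = $29,600.0000 / (0.097 − 0.046) = $580,392.16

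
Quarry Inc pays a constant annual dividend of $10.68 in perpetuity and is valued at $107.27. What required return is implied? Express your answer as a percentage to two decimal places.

P = C/r ⇒ r = C/P = $10.68/$107.27 = 0.099562

9.96%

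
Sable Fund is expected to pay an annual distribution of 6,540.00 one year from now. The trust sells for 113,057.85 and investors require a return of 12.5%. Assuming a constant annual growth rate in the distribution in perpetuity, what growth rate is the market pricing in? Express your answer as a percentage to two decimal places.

P = D₁/(r−g) ⇒ g = r − D₁/P = 0.125 − 6,540.00/113,057.85 = 0.067154

6.72%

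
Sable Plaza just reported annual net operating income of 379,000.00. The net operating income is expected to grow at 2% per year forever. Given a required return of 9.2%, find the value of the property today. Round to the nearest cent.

D₁ = D₀ × (1 + g) = 379,000.00 × 1.02 = 386,580.0000
Growing perpetuity: P = D₁ / (r − g) = 386,580.0000 / (0.092 − 0.02) = 5,369,166.67

5369166.67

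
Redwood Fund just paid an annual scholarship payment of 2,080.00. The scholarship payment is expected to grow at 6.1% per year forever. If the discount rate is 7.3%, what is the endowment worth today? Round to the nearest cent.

D₁ = D₀ × (1 + g) = 2,080.00 × 1.061 = 2,206.8800
Growing perpetuity: P = D₁ / (r − g) = 2,206.8800 / (0.073 − 0.061) = 183,906.67

183906.67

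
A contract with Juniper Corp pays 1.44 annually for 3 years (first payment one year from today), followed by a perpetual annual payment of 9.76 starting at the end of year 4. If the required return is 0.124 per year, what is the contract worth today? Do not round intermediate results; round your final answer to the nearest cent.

58.86

PV of 3-year annuity: 1.44 × [1 − (1+0.124)^−3] / 0.124 = 3.43500
Perpetuity value at year 3: 9.76 / 0.124 = 78.70968
PV of perpetuity: 78.70968 / (1+0.124)^3 = 55.42800
Total PV = 3.43500 + 55.42800 = 58.86300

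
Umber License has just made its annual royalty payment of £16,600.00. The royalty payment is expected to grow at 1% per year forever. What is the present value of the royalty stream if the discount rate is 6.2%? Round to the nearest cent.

D₁ = D₀ × (1 + g) = £16,600.00 × 1.01 = £16,766.0000
Growing perpetuity: P = D₁ / (r − g) = £16,766.0000 / (0.062 − 0.01) = £322,423.08

£322423.08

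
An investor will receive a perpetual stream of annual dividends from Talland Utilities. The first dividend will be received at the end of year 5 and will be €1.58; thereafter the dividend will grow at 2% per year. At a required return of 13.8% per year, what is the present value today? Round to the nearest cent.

Value at end of year 4: C₁ / (r − g) = €1.58 / (0.138 − 0.02) = €13.3898
Discount to today: PV = €13.3898 / (1 + 0.138)^4 = €13.3898 / 1.677139 = €7.98

€7.98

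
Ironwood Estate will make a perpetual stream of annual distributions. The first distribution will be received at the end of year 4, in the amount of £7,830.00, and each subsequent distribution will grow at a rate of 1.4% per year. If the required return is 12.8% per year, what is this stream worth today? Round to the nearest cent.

£47855.25

Value at end of year 3: C₁ / (r − g) = £7,830.00 / (0.128 − 0.014) = £68,684.2105
Discount to today: PV = £68,684.2105 / (1 + 0.128)^3 = £68,684.2105 / 1.435249 = £47,855.25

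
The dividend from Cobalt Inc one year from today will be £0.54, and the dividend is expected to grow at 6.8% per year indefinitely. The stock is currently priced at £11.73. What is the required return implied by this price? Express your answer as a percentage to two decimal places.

11.40%

P = D₁/(r − g) ⇒ r = D₁/P + g = £0.5400/£11.73 + 0.068 = 0.046036 + 0.068 = 0.114036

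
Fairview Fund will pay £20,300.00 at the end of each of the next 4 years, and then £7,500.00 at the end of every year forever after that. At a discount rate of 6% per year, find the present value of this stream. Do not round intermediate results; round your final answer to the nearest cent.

PV of 4-year annuity: £20,300.00 × [1 − (1+0.06)^−4] / 0.06 = 70341.64394
Perpetuity value at year 4: £7,500.00 / 0.06 = 125000.00000
PV of perpetuity: 125000.00000 / (1+0.06)^4 = 99011.70790
Total PV = 70341.64394 + 99011.70790 = 169353.35184

£169353.35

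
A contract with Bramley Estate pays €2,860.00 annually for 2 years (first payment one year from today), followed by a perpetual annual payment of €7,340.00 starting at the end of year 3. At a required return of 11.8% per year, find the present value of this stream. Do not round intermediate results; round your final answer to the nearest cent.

€54612.02

PV of 2-year annuity: €2,860.00 × [1 − (1+0.118)^−2] / 0.118 = 4846.27865
Perpetuity value at year 2: €7,340.00 / 0.118 = 62203.38983
PV of perpetuity: 62203.38983 / (1+0.118)^2 = 49765.73762
Total PV = 4846.27865 + 49765.73762 = 54612.01627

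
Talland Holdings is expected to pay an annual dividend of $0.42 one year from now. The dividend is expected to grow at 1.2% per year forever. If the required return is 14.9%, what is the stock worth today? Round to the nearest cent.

$3.07

Growing perpetuity: P = D₁ / (r − g) = $0.4200 / (0.149 − 0.012) = $3.07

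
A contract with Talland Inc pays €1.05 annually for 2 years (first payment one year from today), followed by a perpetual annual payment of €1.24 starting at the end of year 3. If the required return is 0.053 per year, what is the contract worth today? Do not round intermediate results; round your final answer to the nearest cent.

PV of 2-year annuity: €1.05 × [1 − (1+0.053)^−2] / 0.053 = 1.94411
Perpetuity value at year 2: €1.24 / 0.053 = 23.39623
PV of perpetuity: 23.39623 / (1+0.053)^2 = 21.10032
Total PV = 1.94411 + 21.10032 = 23.04443

€23.04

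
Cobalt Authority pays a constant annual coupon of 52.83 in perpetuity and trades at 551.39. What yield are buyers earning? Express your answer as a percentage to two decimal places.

9.58%

P = C/r ⇒ r = C/P = 52.83/551.39 = 0.095812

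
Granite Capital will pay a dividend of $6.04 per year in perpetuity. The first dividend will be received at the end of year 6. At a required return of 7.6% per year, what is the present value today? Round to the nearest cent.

Value at end of year 5: C / r = $6.04 / 0.076 = $79.4737
Discount to today: PV = $79.4737 / (1 + 0.076)^5 = $79.4737 / 1.442319 = $55.10

$55.10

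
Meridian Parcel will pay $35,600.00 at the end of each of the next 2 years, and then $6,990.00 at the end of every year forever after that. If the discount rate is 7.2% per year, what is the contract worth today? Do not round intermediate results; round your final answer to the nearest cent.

PV of 2-year annuity: $35,600.00 × [1 − (1+0.072)^−2] / 0.072 = 64187.45823
Perpetuity value at year 2: $6,990.00 / 0.072 = 97083.33333
PV of perpetuity: 97083.33333 / (1+0.072)^2 = 84480.23409
Total PV = 64187.45823 + 84480.23409 = 148667.69232

$148667.69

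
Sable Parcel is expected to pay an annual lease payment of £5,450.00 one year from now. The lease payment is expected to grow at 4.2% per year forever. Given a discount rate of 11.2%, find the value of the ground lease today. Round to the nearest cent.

Growing perpetuity: P = D₁ / (r − g) = £5,450.0000 / (0.112 − 0.042) = £77,857.14

£77857.14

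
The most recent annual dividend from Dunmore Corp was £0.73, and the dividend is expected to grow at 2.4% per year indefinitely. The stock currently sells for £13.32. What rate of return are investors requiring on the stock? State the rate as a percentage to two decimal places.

8.01%

D₁ = £0.73 × 1.024 = £0.7475
P = D₁/(r − g) ⇒ r = D₁/P + g = £0.7475/£13.32 + 0.024 = 0.056120 + 0.024 = 0.080120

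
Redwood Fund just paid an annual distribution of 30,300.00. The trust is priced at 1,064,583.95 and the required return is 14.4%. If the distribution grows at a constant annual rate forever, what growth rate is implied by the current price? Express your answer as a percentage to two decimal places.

11.23%

P = D₀(1+g)/(r−g) ⇒ P(r−g) = D₀(1+g) ⇒ g(P+D₀) = P·r − D₀
g = (P·r − D₀)/(P + D₀) = (1,064,583.95×0.144 − 30,300.00) / (1,064,583.95 + 30,300.00) = 0.112341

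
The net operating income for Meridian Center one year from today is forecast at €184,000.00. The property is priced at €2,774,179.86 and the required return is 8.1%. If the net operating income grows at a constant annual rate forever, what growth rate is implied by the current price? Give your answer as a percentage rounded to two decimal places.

1.47%

P = D₁/(r−g) ⇒ g = r − D₁/P = 0.081 − €184,000.00/€2,774,179.86 = 0.014674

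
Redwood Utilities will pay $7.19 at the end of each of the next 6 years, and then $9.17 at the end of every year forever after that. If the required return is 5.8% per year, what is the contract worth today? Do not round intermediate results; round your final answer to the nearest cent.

PV of 6-year annuity: $7.19 × [1 − (1+0.058)^−6] / 0.058 = 35.57882
Perpetuity value at year 6: $9.17 / 0.058 = 158.10345
PV of perpetuity: 158.10345 / (1+0.058)^6 = 112.72684
Total PV = 35.57882 + 112.72684 = 148.30566

$148.31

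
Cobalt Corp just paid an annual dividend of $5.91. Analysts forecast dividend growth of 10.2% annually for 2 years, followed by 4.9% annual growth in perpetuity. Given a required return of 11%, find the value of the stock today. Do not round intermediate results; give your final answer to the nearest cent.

$111.87

D_1 = 6.51282
D_2 = 7.17713
Terminal value at year 2: TV = D_2×(1+g_2)/(r−g_2) = 7.52881/0.061 = 123.42306
P_0 = D_1/(1+r)^1 + D_2/(1+r)^2 + TV/(1+r)^2
    = 5.86741 + 5.82512 + 100.17293 = 111.86545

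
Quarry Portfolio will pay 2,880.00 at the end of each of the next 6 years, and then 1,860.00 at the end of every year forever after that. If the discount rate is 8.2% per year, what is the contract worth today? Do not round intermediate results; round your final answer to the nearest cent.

PV of 6-year annuity: 2,880.00 × [1 − (1+0.082)^−6] / 0.082 = 13233.49809
Perpetuity value at year 6: 1,860.00 / 0.082 = 22682.92683
PV of perpetuity: 22682.92683 / (1+0.082)^6 = 14136.29264
Total PV = 13233.49809 + 14136.29264 = 27369.79074

27369.79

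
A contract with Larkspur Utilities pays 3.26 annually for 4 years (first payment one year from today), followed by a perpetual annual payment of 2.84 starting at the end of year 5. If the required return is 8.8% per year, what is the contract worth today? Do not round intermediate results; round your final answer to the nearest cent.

PV of 4-year annuity: 3.26 × [1 − (1+0.088)^−4] / 0.088 = 10.60802
Perpetuity value at year 4: 2.84 / 0.088 = 32.27273
PV of perpetuity: 32.27273 / (1+0.088)^4 = 23.03139
Total PV = 10.60802 + 23.03139 = 33.63940

33.64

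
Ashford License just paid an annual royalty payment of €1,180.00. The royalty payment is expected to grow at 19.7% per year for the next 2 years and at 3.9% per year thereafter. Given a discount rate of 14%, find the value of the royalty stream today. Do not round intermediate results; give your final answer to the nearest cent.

D_1 = 1412.46000
D_2 = 1690.71462
Terminal value at year 2: TV = D_2×(1+g_2)/(r−g_2) = 1756.65249/0.101 = 17392.59891
P_0 = D_1/(1+r)^1 + D_2/(1+r)^2 + TV/(1+r)^2
    = 1239.00000 + 1300.95000 + 13383.04010 = 15922.99010

€15922.99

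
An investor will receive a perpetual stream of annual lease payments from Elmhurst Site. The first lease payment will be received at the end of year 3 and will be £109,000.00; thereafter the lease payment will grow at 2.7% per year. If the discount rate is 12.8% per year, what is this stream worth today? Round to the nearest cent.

£848177.85

Value at end of year 2: C₁ / (r − g) = £109,000.00 / (0.128 − 0.027) = £1,079,207.9208
Discount to today: PV = £1,079,207.9208 / (1 + 0.128)^2 = £1,079,207.9208 / 1.272384 = £848,177.85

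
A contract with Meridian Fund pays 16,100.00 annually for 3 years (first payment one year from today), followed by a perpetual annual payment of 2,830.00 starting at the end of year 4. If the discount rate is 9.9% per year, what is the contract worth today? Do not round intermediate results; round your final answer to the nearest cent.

PV of 3-year annuity: 16,100.00 × [1 − (1+0.099)^−3] / 0.099 = 40108.90994
Perpetuity value at year 3: 2,830.00 / 0.099 = 28585.85859
PV of perpetuity: 28585.85859 / (1+0.099)^3 = 21535.65889
Total PV = 40108.90994 + 21535.65889 = 61644.56882

61644.57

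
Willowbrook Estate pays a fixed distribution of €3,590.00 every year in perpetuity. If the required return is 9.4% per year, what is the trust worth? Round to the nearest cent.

€38191.49

Level perpetuity: PV = C / r = €3,590.00 / 0.094 = €38,191.49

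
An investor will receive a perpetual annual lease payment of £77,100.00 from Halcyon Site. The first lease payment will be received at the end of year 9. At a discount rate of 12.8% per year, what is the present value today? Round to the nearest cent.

Value at end of year 8: C / r = £77,100.00 / 0.128 = £602,343.7500
Discount to today: PV = £602,343.7500 / (1 + 0.128)^8 = £602,343.7500 / 2.621035 = £229,811.42

£229811.42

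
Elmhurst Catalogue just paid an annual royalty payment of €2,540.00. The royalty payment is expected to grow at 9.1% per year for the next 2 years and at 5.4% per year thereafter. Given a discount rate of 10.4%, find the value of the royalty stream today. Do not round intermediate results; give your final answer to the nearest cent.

D_1 = 2771.14000
D_2 = 3023.31374
Terminal value at year 2: TV = D_2×(1+g_2)/(r−g_2) = 3186.57268/0.05 = 63731.45364
P_0 = D_1/(1+r)^1 + D_2/(1+r)^2 + TV/(1+r)^2
    = 2510.09058 + 2480.53335 + 52289.64310 = 57280.26703

€57280.27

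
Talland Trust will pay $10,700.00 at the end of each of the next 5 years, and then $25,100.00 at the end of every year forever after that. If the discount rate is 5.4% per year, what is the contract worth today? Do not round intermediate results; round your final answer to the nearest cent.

$403153.73

PV of 5-year annuity: $10,700.00 × [1 − (1+0.054)^−5] / 0.054 = 45817.61451
Perpetuity value at year 5: $25,100.00 / 0.054 = 464814.81481
PV of perpetuity: 464814.81481 / (1+0.054)^5 = 357336.11161
Total PV = 45817.61451 + 357336.11161 = 403153.72612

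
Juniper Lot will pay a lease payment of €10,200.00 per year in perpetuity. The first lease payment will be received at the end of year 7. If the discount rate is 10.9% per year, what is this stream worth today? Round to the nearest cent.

€50301.90

Value at end of year 6: C / r = €10,200.00 / 0.109 = €93,577.9817
Discount to today: PV = €93,577.9817 / (1 + 0.109)^6 = €93,577.9817 / 1.860327 = €50,301.90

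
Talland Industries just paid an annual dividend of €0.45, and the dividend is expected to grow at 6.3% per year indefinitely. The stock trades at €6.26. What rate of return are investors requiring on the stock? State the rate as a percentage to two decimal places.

D₁ = €0.45 × 1.063 = €0.4784
P = D₁/(r − g) ⇒ r = D₁/P + g = €0.4784/€6.26 + 0.063 = 0.076414 + 0.063 = 0.139414

13.94%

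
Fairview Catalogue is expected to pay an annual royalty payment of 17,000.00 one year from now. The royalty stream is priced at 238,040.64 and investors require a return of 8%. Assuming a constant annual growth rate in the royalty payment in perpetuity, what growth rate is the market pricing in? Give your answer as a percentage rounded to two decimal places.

P = D₁/(r−g) ⇒ g = r − D₁/P = 0.08 − 17,000.00/238,040.64 = 0.008584

0.86%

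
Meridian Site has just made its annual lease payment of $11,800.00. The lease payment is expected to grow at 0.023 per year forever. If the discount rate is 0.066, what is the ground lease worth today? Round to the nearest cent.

D₁ = D₀ × (1 + g) = $11,800.00 × 1.023 = $12,071.4000
Growing perpetuity: P = D₁ / (r − g) = $12,071.4000 / (0.066 − 0.023) = $280,730.23

$280730.23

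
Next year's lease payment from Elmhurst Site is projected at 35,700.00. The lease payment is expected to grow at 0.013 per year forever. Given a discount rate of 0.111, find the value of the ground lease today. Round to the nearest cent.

364285.71

Growing perpetuity: P = D₁ / (r − g) = 35,700.0000 / (0.111 − 0.013) = 364,285.71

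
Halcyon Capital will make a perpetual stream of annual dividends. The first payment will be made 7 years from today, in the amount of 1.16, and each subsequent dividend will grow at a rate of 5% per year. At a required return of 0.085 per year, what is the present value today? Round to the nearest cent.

Value at end of year 6: C₁ / (r − g) = 1.16 / (0.085 − 0.05) = 33.1429
Discount to today: PV = 33.1429 / (1 + 0.085)^6 = 33.1429 / 1.631468 = 20.31

20.31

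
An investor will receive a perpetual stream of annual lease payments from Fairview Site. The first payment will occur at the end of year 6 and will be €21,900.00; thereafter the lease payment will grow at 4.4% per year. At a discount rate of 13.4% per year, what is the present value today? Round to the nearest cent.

Value at end of year 5: C₁ / (r − g) = €21,900.00 / (0.134 − 0.044) = €243,333.3333
Discount to today: PV = €243,333.3333 / (1 + 0.134)^5 = €243,333.3333 / 1.875276 = €129,758.65

€129758.65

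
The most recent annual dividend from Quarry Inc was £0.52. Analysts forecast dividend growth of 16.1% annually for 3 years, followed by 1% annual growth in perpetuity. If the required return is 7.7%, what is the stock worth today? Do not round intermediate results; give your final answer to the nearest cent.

D_1 = 0.60372
D_2 = 0.70092
D_3 = 0.81377
Terminal value at year 3: TV = D_3×(1+g_2)/(r−g_2) = 0.82190/0.067 = 12.26723
P_0 = D_1/(1+r)^1 + D_2/(1+r)^2 + D_3/(1+r)^3 + TV/(1+r)^3
    = 0.56056 + 0.60428 + 0.65141 + 9.81973 = 11.63597

£11.64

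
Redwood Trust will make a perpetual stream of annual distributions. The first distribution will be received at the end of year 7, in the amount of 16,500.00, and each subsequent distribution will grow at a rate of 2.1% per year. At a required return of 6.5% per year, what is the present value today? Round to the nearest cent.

257000.29

Value at end of year 6: C₁ / (r − g) = 16,500.00 / (0.065 − 0.021) = 375,000.0000
Discount to today: PV = 375,000.0000 / (1 + 0.065)^6 = 375,000.0000 / 1.459142 = 257,000.29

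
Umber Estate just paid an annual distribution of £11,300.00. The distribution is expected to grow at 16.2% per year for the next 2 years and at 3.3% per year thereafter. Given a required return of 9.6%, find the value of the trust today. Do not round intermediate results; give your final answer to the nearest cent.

£232953.67

D_1 = 13130.60000
D_2 = 15257.75720
Terminal value at year 2: TV = D_2×(1+g_2)/(r−g_2) = 15761.26319/0.063 = 250178.78076
P_0 = D_1/(1+r)^1 + D_2/(1+r)^2 + TV/(1+r)^2
    = 11980.47445 + 12701.92638 + 208271.26908 = 232953.66991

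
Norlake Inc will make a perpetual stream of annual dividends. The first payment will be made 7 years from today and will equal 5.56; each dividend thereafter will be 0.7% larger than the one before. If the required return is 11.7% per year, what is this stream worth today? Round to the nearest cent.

26.02

Value at end of year 6: C₁ / (r − g) = 5.56 / (0.117 − 0.007) = 50.5455
Discount to today: PV = 50.5455 / (1 + 0.117)^6 = 50.5455 / 1.942312 = 26.02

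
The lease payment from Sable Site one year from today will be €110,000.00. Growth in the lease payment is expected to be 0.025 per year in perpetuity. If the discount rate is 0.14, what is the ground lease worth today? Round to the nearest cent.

€956521.74

Growing perpetuity: P = D₁ / (r − g) = €110,000.0000 / (0.14 − 0.025) = €956,521.74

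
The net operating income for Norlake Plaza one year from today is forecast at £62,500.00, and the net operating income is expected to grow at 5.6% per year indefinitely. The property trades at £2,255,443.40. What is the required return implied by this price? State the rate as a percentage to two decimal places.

8.37%

P = D₁/(r − g) ⇒ r = D₁/P + g = £62,500.0000/£2,255,443.40 + 0.056 = 0.027711 + 0.056 = 0.083711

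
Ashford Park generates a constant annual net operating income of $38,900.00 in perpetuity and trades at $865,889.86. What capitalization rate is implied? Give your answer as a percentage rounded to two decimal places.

P = C/r ⇒ r = C/P = $38,900.00/$865,889.86 = 0.044925

4.49%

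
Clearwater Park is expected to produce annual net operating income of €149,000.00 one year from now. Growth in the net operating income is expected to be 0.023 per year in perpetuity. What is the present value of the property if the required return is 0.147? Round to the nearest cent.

€1201612.90

Growing perpetuity: P = D₁ / (r − g) = €149,000.0000 / (0.147 − 0.023) = €1,201,612.90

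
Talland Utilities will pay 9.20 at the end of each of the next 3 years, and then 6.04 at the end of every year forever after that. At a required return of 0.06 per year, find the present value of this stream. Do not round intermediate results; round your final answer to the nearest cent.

PV of 3-year annuity: 9.20 × [1 − (1+0.06)^−3] / 0.06 = 24.59171
Perpetuity value at year 3: 6.04 / 0.06 = 100.66667
PV of perpetuity: 100.66667 / (1+0.06)^3 = 84.52167
Total PV = 24.59171 + 84.52167 = 109.11338

109.11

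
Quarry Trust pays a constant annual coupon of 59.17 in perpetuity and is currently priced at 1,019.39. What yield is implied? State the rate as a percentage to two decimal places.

5.80%

P = C/r ⇒ r = C/P = 59.17/1,019.39 = 0.058045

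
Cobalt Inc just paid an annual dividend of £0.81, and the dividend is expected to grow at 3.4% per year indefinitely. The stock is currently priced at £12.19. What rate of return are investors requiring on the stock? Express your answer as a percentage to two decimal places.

D₁ = £0.81 × 1.034 = £0.8375
P = D₁/(r − g) ⇒ r = D₁/P + g = £0.8375/£12.19 + 0.034 = 0.068707 + 0.034 = 0.102707

10.27%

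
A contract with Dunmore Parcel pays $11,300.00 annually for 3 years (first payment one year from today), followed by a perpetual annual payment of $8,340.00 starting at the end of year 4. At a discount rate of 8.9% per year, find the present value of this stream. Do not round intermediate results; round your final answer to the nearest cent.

PV of 3-year annuity: $11,300.00 × [1 − (1+0.089)^−3] / 0.089 = 28654.68458
Perpetuity value at year 3: $8,340.00 / 0.089 = 93707.86517
PV of perpetuity: 93707.86517 / (1+0.089)^3 = 72559.18646
Total PV = 28654.68458 + 72559.18646 = 101213.87104

$101213.87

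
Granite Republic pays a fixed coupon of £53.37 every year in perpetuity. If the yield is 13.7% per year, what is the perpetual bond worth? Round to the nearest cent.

Level perpetuity: PV = C / r = £53.37 / 0.137 = £389.56

£389.56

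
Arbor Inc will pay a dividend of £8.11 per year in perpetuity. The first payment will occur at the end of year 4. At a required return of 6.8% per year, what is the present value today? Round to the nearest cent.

£97.90

Value at end of year 3: C / r = £8.11 / 0.068 = £119.2647
Discount to today: PV = £119.2647 / (1 + 0.068)^3 = £119.2647 / 1.218186 = £97.90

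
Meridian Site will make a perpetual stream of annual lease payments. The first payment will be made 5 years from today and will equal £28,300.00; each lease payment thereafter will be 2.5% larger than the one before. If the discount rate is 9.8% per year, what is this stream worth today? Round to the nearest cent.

Value at end of year 4: C₁ / (r − g) = £28,300.00 / (0.098 − 0.025) = £387,671.2329
Discount to today: PV = £387,671.2329 / (1 + 0.098)^4 = £387,671.2329 / 1.453481 = £266,719.16

£266719.16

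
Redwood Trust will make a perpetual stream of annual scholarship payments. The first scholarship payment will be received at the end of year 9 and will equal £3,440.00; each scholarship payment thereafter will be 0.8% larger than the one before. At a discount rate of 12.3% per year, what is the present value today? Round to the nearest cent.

Value at end of year 8: C₁ / (r − g) = £3,440.00 / (0.123 − 0.008) = £29,913.0435
Discount to today: PV = £29,913.0435 / (1 + 0.123)^8 = £29,913.0435 / 2.529520 = £11,825.58

£11825.58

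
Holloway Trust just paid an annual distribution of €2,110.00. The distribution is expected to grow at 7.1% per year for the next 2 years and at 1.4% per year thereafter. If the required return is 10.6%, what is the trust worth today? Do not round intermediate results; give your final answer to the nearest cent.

D_1 = 2259.81000
D_2 = 2420.25651
Terminal value at year 2: TV = D_2×(1+g_2)/(r−g_2) = 2454.14010/0.092 = 26675.43588
P_0 = D_1/(1+r)^1 + D_2/(1+r)^2 + TV/(1+r)^2
    = 2043.22785 + 1978.56874 + 21807.26849 = 25829.06508

€25829.07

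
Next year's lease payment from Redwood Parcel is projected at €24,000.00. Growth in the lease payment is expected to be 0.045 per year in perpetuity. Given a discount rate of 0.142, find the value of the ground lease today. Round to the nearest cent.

€247422.68

Growing perpetuity: P = D₁ / (r − g) = €24,000.0000 / (0.142 − 0.045) = €247,422.68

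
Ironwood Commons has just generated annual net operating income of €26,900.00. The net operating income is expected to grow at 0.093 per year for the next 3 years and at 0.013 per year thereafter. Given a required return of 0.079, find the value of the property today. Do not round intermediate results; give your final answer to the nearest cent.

D_1 = 29401.70000
D_2 = 32136.05810
D_3 = 35124.71150
Terminal value at year 3: TV = D_3×(1+g_2)/(r−g_2) = 35581.33275/0.066 = 539111.10232
P_0 = D_1/(1+r)^1 + D_2/(1+r)^2 + D_3/(1+r)^3 + TV/(1+r)^3
    = 27249.02688 + 27602.58237 + 27960.72524 + 429154.76763 = 511967.10212

€511967.10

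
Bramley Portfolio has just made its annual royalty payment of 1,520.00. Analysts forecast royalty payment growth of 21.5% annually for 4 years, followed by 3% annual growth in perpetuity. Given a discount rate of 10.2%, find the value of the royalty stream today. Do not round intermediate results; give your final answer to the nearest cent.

39938.01

D_1 = 1846.80000
D_2 = 2243.86200
D_3 = 2726.29233
D_4 = 3312.44518
Terminal value at year 4: TV = D_4×(1+g_2)/(r−g_2) = 3411.81854/0.072 = 47386.36856
P_0 = D_1/(1+r)^1 + D_2/(1+r)^2 + D_3/(1+r)^3 + D_4/(1+r)^4 + TV/(1+r)^4
    = 1675.86207 + 1847.70636 + 2037.17172 + 2246.06501 + 32131.20773 = 39938.01289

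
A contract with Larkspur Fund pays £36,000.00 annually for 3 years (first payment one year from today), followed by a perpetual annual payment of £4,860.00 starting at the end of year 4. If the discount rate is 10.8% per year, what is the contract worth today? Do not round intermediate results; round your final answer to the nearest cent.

PV of 3-year annuity: £36,000.00 × [1 − (1+0.108)^−3] / 0.108 = 88280.64905
Perpetuity value at year 3: £4,860.00 / 0.108 = 45000.00000
PV of perpetuity: 45000.00000 / (1+0.108)^3 = 33082.11238
Total PV = 88280.64905 + 33082.11238 = 121362.76142

£121362.76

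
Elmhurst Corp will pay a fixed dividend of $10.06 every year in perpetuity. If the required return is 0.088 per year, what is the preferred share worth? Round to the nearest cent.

Level perpetuity: PV = C / r = $10.06 / 0.088 = $114.32

$114.32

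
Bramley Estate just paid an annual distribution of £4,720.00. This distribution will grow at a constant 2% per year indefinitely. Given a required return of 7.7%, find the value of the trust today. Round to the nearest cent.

D₁ = D₀ × (1 + g) = £4,720.00 × 1.02 = £4,814.4000
Growing perpetuity: P = D₁ / (r − g) = £4,814.4000 / (0.077 − 0.02) = £84,463.16

£84463.16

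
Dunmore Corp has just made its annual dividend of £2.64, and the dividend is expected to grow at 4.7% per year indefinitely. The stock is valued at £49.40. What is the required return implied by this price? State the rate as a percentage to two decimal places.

10.30%

D₁ = £2.64 × 1.047 = £2.7641
P = D₁/(r − g) ⇒ r = D₁/P + g = £2.7641/£49.40 + 0.047 = 0.055953 + 0.047 = 0.102953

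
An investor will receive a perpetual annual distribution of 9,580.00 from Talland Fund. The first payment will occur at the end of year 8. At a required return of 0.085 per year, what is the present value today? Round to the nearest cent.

63670.52

Value at end of year 7: C / r = 9,580.00 / 0.085 = 112,705.8824
Discount to today: PV = 112,705.8824 / (1 + 0.085)^7 = 112,705.8824 / 1.770142 = 63,670.52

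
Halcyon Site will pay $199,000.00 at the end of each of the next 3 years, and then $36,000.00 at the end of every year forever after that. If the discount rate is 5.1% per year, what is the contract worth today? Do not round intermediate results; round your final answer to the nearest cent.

$1148941.33

PV of 3-year annuity: $199,000.00 × [1 − (1+0.051)^−3] / 0.051 = 540912.49455
Perpetuity value at year 3: $36,000.00 / 0.051 = 705882.35294
PV of perpetuity: 705882.35294 / (1+0.051)^3 = 608028.83634
Total PV = 540912.49455 + 608028.83634 = 1148941.33089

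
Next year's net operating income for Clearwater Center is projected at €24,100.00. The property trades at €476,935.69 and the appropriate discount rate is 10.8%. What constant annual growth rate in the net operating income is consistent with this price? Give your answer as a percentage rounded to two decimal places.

5.75%

P = D₁/(r−g) ⇒ g = r − D₁/P = 0.108 − €24,100.00/€476,935.69 = 0.057469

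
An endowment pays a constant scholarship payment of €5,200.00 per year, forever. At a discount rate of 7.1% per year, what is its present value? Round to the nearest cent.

Level perpetuity: PV = C / r = €5,200.00 / 0.071 = €73,239.44

€73239.44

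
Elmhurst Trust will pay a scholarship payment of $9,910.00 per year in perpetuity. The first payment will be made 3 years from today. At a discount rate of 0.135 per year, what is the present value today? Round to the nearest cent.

Value at end of year 2: C / r = $9,910.00 / 0.135 = $73,407.4074
Discount to today: PV = $73,407.4074 / (1 + 0.135)^2 = $73,407.4074 / 1.288225 = $56,983.37

$56983.37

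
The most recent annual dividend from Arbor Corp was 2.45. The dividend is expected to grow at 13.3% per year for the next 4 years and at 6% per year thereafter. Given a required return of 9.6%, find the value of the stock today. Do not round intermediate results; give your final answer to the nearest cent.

93.04

D_1 = 2.77585
D_2 = 3.14504
D_3 = 3.56333
D_4 = 4.03725
Terminal value at year 4: TV = D_4×(1+g_2)/(r−g_2) = 4.27949/0.036 = 118.87461
P_0 = D_1/(1+r)^1 + D_2/(1+r)^2 + D_3/(1+r)^3 + D_4/(1+r)^4 + TV/(1+r)^4
    = 2.53271 + 2.61821 + 2.70660 + 2.79797 + 82.38476 = 93.04025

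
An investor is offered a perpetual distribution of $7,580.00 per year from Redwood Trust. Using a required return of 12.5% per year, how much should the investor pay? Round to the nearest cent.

$60640.00

Level perpetuity: PV = C / r = $7,580.00 / 0.125 = $60,640.00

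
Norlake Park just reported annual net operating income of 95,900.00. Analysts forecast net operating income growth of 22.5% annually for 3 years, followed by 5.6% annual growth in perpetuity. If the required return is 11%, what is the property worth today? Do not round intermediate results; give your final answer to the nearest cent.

D_1 = 117477.50000
D_2 = 143909.93750
D_3 = 176289.67344
Terminal value at year 3: TV = D_3×(1+g_2)/(r−g_2) = 186161.89515/0.054 = 3447442.50278
P_0 = D_1/(1+r)^1 + D_2/(1+r)^2 + D_3/(1+r)^3 + TV/(1+r)^3
    = 105835.58559 + 116800.53364 + 128901.48983 + 2520740.24556 = 2872277.85462

2872277.85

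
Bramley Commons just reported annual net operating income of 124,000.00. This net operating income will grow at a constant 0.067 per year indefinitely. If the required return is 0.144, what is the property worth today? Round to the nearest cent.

D₁ = D₀ × (1 + g) = 124,000.00 × 1.067 = 132,308.0000
Growing perpetuity: P = D₁ / (r − g) = 132,308.0000 / (0.144 − 0.067) = 1,718,285.71

1718285.71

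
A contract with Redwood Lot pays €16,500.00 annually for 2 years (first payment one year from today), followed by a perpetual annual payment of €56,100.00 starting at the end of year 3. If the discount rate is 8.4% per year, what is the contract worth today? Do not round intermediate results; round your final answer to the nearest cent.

€597625.26

PV of 2-year annuity: €16,500.00 × [1 − (1+0.084)^−2] / 0.084 = 29263.28618
Perpetuity value at year 2: €56,100.00 / 0.084 = 667857.14286
PV of perpetuity: 667857.14286 / (1+0.084)^2 = 568361.96986
Total PV = 29263.28618 + 568361.96986 = 597625.25604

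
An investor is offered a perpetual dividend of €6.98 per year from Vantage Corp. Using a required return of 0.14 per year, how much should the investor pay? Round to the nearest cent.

Level perpetuity: PV = C / r = €6.98 / 0.14 = €49.86

€49.86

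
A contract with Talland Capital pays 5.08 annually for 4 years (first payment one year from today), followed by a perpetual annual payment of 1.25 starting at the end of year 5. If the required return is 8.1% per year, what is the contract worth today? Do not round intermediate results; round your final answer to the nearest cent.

PV of 4-year annuity: 5.08 × [1 − (1+0.081)^−4] / 0.081 = 16.78822
Perpetuity value at year 4: 1.25 / 0.081 = 15.43210
PV of perpetuity: 15.43210 / (1+0.081)^4 = 11.30114
Total PV = 16.78822 + 11.30114 = 28.08936

28.09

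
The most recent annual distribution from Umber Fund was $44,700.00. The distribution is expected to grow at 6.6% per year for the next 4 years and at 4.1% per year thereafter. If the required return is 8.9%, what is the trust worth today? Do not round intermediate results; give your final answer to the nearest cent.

D_1 = 47650.20000
D_2 = 50795.11320
D_3 = 54147.59067
D_4 = 57721.33166
Terminal value at year 4: TV = D_4×(1+g_2)/(r−g_2) = 60087.90625/0.048 = 1251831.38028
P_0 = D_1/(1+r)^1 + D_2/(1+r)^2 + D_3/(1+r)^3 + D_4/(1+r)^4 + TV/(1+r)^4
    = 43755.92287 + 42831.78492 + 41927.16503 + 41041.65099 + 890090.80579 = 1059647.32959

$1059647.33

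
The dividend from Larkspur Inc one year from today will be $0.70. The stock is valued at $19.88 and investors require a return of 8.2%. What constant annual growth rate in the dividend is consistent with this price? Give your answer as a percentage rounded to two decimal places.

4.68%

P = D₁/(r−g) ⇒ g = r − D₁/P = 0.082 − $0.70/$19.88 = 0.046789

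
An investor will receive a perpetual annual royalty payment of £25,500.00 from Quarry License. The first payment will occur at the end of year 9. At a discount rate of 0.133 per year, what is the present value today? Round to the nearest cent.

Value at end of year 8: C / r = £25,500.00 / 0.133 = £191,729.3233
Discount to today: PV = £191,729.3233 / (1 + 0.133)^8 = £191,729.3233 / 2.715434 = £70,607.24

£70607.24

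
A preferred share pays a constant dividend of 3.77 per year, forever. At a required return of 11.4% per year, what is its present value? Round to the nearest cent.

Level perpetuity: PV = C / r = 3.77 / 0.114 = 33.07

33.07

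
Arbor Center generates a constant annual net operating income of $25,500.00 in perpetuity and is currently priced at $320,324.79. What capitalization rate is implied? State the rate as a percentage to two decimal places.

P = C/r ⇒ r = C/P = $25,500.00/$320,324.79 = 0.079607

7.96%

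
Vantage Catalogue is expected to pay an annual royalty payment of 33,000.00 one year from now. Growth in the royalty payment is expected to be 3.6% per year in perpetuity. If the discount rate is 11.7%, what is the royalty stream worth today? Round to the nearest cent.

Growing perpetuity: P = D₁ / (r − g) = 33,000.0000 / (0.117 − 0.036) = 407,407.41

407407.41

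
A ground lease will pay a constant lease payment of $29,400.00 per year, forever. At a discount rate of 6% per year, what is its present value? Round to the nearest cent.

Level perpetuity: PV = C / r = $29,400.00 / 0.06 = $490,000.00

$490000.00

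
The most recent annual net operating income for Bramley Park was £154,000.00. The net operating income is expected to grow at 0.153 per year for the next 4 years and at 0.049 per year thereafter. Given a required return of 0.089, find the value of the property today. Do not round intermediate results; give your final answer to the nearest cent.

D_1 = 177562.00000
D_2 = 204728.98600
D_3 = 236052.52086
D_4 = 272168.55655
Terminal value at year 4: TV = D_4×(1+g_2)/(r−g_2) = 285504.81582/0.04 = 7137620.39550
P_0 = D_1/(1+r)^1 + D_2/(1+r)^2 + D_3/(1+r)^3 + D_4/(1+r)^4 + TV/(1+r)^4
    = 163050.50505 + 172632.90388 + 182778.45562 + 193520.25650 + 5075068.72678 = 5787050.84783

£5787050.85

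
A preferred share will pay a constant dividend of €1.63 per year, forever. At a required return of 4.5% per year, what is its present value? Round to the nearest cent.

€36.22

Level perpetuity: PV = C / r = €1.63 / 0.045 = €36.22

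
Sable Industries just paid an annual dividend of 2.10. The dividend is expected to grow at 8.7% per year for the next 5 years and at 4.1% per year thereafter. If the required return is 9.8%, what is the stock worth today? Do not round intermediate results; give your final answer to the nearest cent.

D_1 = 2.28270
D_2 = 2.48129
D_3 = 2.69717
D_4 = 2.93182
D_5 = 3.18689
Terminal value at year 5: TV = D_5×(1+g_2)/(r−g_2) = 3.31755/0.057 = 58.20267
P_0 = D_1/(1+r)^1 + D_2/(1+r)^2 + D_3/(1+r)^3 + D_4/(1+r)^4 + D_5/(1+r)^5 + TV/(1+r)^5
    = 2.07896 + 2.05813 + 2.03752 + 2.01710 + 1.99690 + 36.46962 = 46.65823

46.66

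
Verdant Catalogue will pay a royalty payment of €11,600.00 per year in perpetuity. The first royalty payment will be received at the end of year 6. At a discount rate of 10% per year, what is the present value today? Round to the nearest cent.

Value at end of year 5: C / r = €11,600.00 / 0.1 = €116,000.0000
Discount to today: PV = €116,000.0000 / (1 + 0.1)^5 = €116,000.0000 / 1.610510 = €72,026.87

€72026.87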